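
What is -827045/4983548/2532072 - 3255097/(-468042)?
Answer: 6845849963504262557/984347114330028192 ≈ 6.9547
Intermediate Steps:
-827045/4983548/2532072 - 3255097/(-468042) = -827045*1/4983548*(1/2532072) - 3255097*(-1/468042) = -827045/4983548*1/2532072 + 3255097/468042 = -827045/12618702351456 + 3255097/468042 = 6845849963504262557/984347114330028192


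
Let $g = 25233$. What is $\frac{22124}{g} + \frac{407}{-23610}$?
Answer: $\frac{170692603}{198583710} \approx 0.85955$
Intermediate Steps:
$\frac{22124}{g} + \frac{407}{-23610} = \frac{22124}{25233} + \frac{407}{-23610} = 22124 \cdot \frac{1}{25233} + 407 \left(- \frac{1}{23610}\right) = \frac{22124}{25233} - \frac{407}{23610} = \frac{170692603}{198583710}$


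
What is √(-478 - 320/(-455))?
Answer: 3*I*√439166/91 ≈ 21.847*I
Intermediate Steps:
√(-478 - 320/(-455)) = √(-478 - 320*(-1/455)) = √(-478 + 64/91) = √(-43434/91) = 3*I*√439166/91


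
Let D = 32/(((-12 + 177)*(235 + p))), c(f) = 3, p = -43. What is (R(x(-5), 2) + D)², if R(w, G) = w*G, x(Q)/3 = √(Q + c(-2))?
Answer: -70567199/980100 + 2*I*√2/165 ≈ -72.0 + 0.017142*I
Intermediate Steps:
x(Q) = 3*√(3 + Q) (x(Q) = 3*√(Q + 3) = 3*√(3 + Q))
R(w, G) = G*w
D = 1/990 (D = 32/(((-12 + 177)*(235 - 43))) = 32/((165*192)) = 32/31680 = 32*(1/31680) = 1/990 ≈ 0.0010101)
(R(x(-5), 2) + D)² = (2*(3*√(3 - 5)) + 1/990)² = (2*(3*√(-2)) + 1/990)² = (2*(3*(I*√2)) + 1/990)² = (2*(3*I*√2) + 1/990)² = (6*I*√2 + 1/990)² = (1/990 + 6*I*√2)²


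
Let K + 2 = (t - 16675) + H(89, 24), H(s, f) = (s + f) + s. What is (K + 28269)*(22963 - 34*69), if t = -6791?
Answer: 103146851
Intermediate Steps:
H(s, f) = f + 2*s (H(s, f) = (f + s) + s = f + 2*s)
K = -23266 (K = -2 + ((-6791 - 16675) + (24 + 2*89)) = -2 + (-23466 + (24 + 178)) = -2 + (-23466 + 202) = -2 - 23264 = -23266)
(K + 28269)*(22963 - 34*69) = (-23266 + 28269)*(22963 - 34*69) = 5003*(22963 - 2346) = 5003*20617 = 103146851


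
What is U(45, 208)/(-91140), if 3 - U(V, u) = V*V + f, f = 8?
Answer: 29/1302 ≈ 0.022273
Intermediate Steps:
U(V, u) = -5 - V² (U(V, u) = 3 - (V*V + 8) = 3 - (V² + 8) = 3 - (8 + V²) = 3 + (-8 - V²) = -5 - V²)
U(45, 208)/(-91140) = (-5 - 1*45²)/(-91140) = (-5 - 1*2025)*(-1/91140) = (-5 - 2025)*(-1/91140) = -2030*(-1/91140) = 29/1302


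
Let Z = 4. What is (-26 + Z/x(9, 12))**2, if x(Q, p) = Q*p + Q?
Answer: 9229444/13689 ≈ 674.22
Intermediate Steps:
x(Q, p) = Q + Q*p
(-26 + Z/x(9, 12))**2 = (-26 + 4/((9*(1 + 12))))**2 = (-26 + 4/((9*13)))**2 = (-26 + 4/117)**2 = (-3038/117)**2 = 9229444/13689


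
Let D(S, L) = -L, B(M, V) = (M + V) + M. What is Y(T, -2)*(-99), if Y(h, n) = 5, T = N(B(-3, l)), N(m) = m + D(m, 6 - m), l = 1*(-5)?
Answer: -495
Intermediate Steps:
l = -5
B(M, V) = V + 2*M
N(m) = -6 + 2*m (N(m) = m - (6 - m) = m + (-6 + m) = -6 + 2*m)
T = -28 (T = -6 + 2*(-5 + 2*(-3)) = -6 + 2*(-5 - 6) = -6 + 2*(-11) = -6 - 22 = -28)
Y(T, -2)*(-99) = 5*(-99) = -495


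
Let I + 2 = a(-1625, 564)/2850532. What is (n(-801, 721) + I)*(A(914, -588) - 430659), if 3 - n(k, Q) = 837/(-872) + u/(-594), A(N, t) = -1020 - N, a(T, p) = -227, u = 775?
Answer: -260636098521942731/184560544872 ≈ -1.4122e+6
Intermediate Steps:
I = -5701291/2850532 (I = -2 - 227/2850532 = -5701291/2850532 ≈ -2.0001)
n(k, Q) = 1363441/258984 (n(k, Q) = 3 - (837/(-872) + 775/(-594)) = 3 - (837*(-1/872) + 775*(-1/594)) = 3 - (-837/872 - 775/594) = 3 - 1*(-586489/258984) = 3 + 586489/258984 = 1363441/258984)
(n(-801, 721) + I)*(A(914, -588) - 430659) = (1363441/258984 - 5701291/2850532)*((-1020 - 1*914) - 430659) = 602497263067*((-1020 - 914) - 430659)/184560544872 = 602497263067*(-1934 - 430659)/184560544872 = (602497263067/184560544872)*(-432593) = -260636098521942731/184560544872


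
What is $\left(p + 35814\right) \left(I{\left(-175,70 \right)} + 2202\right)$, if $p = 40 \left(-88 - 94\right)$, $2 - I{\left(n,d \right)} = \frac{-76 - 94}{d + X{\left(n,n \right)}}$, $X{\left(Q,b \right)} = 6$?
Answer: $\frac{1196102479}{19} \approx 6.2953 \cdot 10^{7}$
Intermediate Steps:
$I{\left(n,d \right)} = 2 + \frac{170}{6 + d}$ ($I{\left(n,d \right)} = 2 - \frac{-76 - 94}{d + 6} = 2 - - \frac{170}{6 + d} = 2 + \frac{170}{6 + d}$)
$p = -7280$ ($p = 40 \left(-182\right) = -7280$)
$\left(p + 35814\right) \left(I{\left(-175,70 \right)} + 2202\right) = \left(-7280 + 35814\right) \left(\frac{2 \left(91 + 70\right)}{6 + 70} + 2202\right) = 28534 \left(2 \cdot \frac{1}{76} \cdot 161 + 2202\right) = 28534 \left(\frac{161}{38} + 2202\right) = 28534 \cdot \frac{83837}{38} = \frac{1196102479}{19}$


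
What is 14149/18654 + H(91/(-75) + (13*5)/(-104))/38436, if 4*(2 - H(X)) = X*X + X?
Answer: 130526660378819/172076434560000 ≈ 0.75854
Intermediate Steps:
H(X) = 2 - X/4 - X**2/4 (H(X) = 2 - (X*X + X)/4 = 2 - (X**2 + X)/4 = 2 - (X + X**2)/4 = 2 + (-X/4 - X**2/4) = 2 - X/4 - X**2/4)
14149/18654 + H(91/(-75) + (13*5)/(-104))/38436 = 14149/18654 + (2 - (91/(-75) + (13*5)/(-104))/4 - (91/(-75) + (13*5)/(-104))**2/4)/38436 = 14149*(1/18654) + (2 - (91*(-1/75) + 65*(-1/104))/4 - (91*(-1/75) + 65*(-1/104))**2/4)*(1/38436) = 14149/18654 + (2 - (-91/75 - 5/8)/4 - (-91/75 - 5/8)**2/4)*(1/38436) = 14149/18654 + (2 - 1/4*(-1103/600) - (-1103/600)**2/4)*(1/38436) = 14149/18654 + (2 + 1103/2400 - 1/4*1216609/360000)*(1/38436) = 14149/18654 + (2 + 1103/2400 - 1216609/1440000)*(1/38436) = 14149/18654 + (2325191/1440000)*(1/38436) = 14149/18654 + 2325191/55347840000 = 130526660378819/172076434560000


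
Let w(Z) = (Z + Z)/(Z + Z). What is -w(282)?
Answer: -1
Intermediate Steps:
w(Z) = 1 (w(Z) = (2*Z)/((2*Z)) = (2*Z)*(1/(2*Z)) = 1)
-w(282) = -1*1 = -1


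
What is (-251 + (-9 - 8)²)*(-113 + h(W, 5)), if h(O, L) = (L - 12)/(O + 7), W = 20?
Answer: -116204/27 ≈ -4303.9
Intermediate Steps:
h(O, L) = (-12 + L)/(7 + O)
(-251 + (-9 - 8)²)*(-113 + h(W, 5)) = (-251 + (-9 - 8)²)*(-113 + (-12 + 5)/(7 + 20)) = (-251 + (-17)²)*(-113 - 7/27) = (-251 + 289)*(-113 + (1/27)*(-7)) = 38*(-113 - 7/27) = 38*(-3058/27) = -116204/27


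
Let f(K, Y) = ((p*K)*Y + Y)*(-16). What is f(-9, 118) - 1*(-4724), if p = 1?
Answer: 19828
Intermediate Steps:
f(K, Y) = -16*Y - 16*K*Y (f(K, Y) = ((1*K)*Y + Y)*(-16) = (K*Y + Y)*(-16) = (Y + K*Y)*(-16) = -16*Y - 16*K*Y)
f(-9, 118) - 1*(-4724) = -16*118*(1 - 9) - 1*(-4724) = -16*118*(-8) + 4724 = 15104 + 4724 = 19828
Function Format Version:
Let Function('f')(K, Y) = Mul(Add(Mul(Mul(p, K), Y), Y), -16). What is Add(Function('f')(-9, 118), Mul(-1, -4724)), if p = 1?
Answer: 19828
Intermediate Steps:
Function('f')(K, Y) = Add(Mul(-16, Y), Mul(-16, K, Y)) (Function('f')(K, Y) = Mul(Add(Mul(Mul(1, K), Y), Y), -16) = Mul(Add(Mul(K, Y), Y), -16) = Mul(Add(Y, Mul(K, Y)), -16) = Add(Mul(-16, Y), Mul(-16, K, Y)))
Add(Function('f')(-9, 118), Mul(-1, -4724)) = Add(Mul(-16, 118, Add(1, -9)), Mul(-1, -4724)) = Add(Mul(-16, 118, -8), 4724) = Add(15104, 4724) = 19828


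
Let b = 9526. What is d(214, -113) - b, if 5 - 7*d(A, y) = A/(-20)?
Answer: -666663/70 ≈ -9523.8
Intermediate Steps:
d(A, y) = 5/7 + A/140 (d(A, y) = 5/7 - A/(7*(-20)) = 5/7 - A*(-1)/(7*20) = 5/7 - (-1)*A/140 = 5/7 + A/140)
d(214, -113) - b = (5/7 + (1/140)*214) - 1*9526 = (5/7 + 107/70) - 9526 = 157/70 - 9526 = -666663/70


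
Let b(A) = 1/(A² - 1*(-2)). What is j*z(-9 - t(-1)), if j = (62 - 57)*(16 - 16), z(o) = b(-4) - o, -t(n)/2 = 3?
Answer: 0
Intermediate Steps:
b(A) = 1/(2 + A²) (b(A) = 1/(A² + 2) = 1/(2 + A²))
t(n) = -6 (t(n) = -2*3 = -6)
z(o) = 1/18 - o (z(o) = 1/(2 + (-4)²) - o = 1/(2 + 16) - o = 1/18 - o)
j = 0 (j = 5*0 = 0)
j*z(-9 - t(-1)) = 0*(1/18 - (-9 - 1*(-6))) = 0*(1/18 - (-9 + 6)) = 0*(1/18 - 1*(-3)) = 0*(1/18 + 3) = 0*(55/18) = 0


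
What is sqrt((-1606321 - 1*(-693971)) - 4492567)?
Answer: I*sqrt(5404917) ≈ 2324.8*I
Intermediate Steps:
sqrt((-1606321 - 1*(-693971)) - 4492567) = sqrt((-1606321 + 693971) - 4492567) = sqrt(-912350 - 4492567) = sqrt(-5404917) = I*sqrt(5404917)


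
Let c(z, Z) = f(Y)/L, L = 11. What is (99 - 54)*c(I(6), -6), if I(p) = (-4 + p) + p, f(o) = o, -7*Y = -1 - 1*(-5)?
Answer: -180/77 ≈ -2.3377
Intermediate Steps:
Y = -4/7 (Y = -(-1 - 1*(-5))/7 = -(-1 + 5)/7 = -⅐*4 = -4/7 ≈ -0.57143)
I(p) = -4 + 2*p
c(z, Z) = -4/77 (c(z, Z) = -4/7/11 = -4/7*1/11 = -4/77)
(99 - 54)*c(I(6), -6) = (99 - 54)*(-4/77) = 45*(-4/77) = -180/77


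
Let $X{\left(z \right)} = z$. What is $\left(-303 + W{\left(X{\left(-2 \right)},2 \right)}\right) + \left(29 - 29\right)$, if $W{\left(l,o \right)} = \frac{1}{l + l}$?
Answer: $- \frac{1213}{4} \approx -303.25$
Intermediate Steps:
$W{\left(l,o \right)} = \frac{1}{2 l}$
$\left(-303 + W{\left(X{\left(-2 \right)},2 \right)}\right) + \left(29 - 29\right) = \left(-303 + \frac{1}{2 \left(-2\right)}\right) + \left(29 - 29\right) = \left(-303 + \frac{1}{2} \left(- \frac{1}{2}\right)\right) + 0 = \left(-303 - \frac{1}{4}\right) + 0 = - \frac{1213}{4} + 0 = - \frac{1213}{4}$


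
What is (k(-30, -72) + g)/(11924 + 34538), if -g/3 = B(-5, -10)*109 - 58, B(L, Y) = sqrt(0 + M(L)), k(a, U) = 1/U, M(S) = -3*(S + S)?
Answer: 12527/3345264 - 327*sqrt(30)/46462 ≈ -0.034804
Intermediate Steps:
M(S) = -6*S
B(L, Y) = sqrt(6)*sqrt(-L) (B(L, Y) = sqrt(0 - 6*L) = sqrt(-6*L) = sqrt(6)*sqrt(-L))
g = 174 - 327*sqrt(30) (g = -3*((sqrt(6)*sqrt(-1*(-5)))*109 - 58) = -3*((sqrt(6)*sqrt(5))*109 - 58) = -3*(sqrt(30)*109 - 58) = -3*(109*sqrt(30) - 58) = -3*(-58 + 109*sqrt(30)) = 174 - 327*sqrt(30) ≈ -1617.1)
(k(-30, -72) + g)/(11924 + 34538) = (1/(-72) + (174 - 327*sqrt(30)))/(11924 + 34538) = (-1/72 + (174 - 327*sqrt(30)))/46462 = (12527/72 - 327*sqrt(30))*(1/46462) = 12527/3345264 - 327*sqrt(30)/46462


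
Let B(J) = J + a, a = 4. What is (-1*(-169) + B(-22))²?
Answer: 22801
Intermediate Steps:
B(J) = 4 + J (B(J) = J + 4 = 4 + J)
(-1*(-169) + B(-22))² = (-1*(-169) + (4 - 22))² = (169 - 18)² = 151² = 22801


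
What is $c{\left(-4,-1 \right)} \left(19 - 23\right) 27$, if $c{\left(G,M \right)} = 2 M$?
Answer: $216$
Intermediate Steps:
$c{\left(-4,-1 \right)} \left(19 - 23\right) 27 = 2 \left(-1\right) \left(19 - 23\right) 27 = - 2 \left(19 - 23\right) 27 = \left(-2\right) \left(-4\right) 27 = 8 \cdot 27 = 216$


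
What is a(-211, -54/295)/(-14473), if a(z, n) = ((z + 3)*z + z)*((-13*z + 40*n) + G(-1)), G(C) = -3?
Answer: -7041955356/853907 ≈ -8246.8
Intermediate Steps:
a(z, n) = (z + z*(3 + z))*(-3 - 13*z + 40*n) (a(z, n) = ((z + 3)*z + z)*((-13*z + 40*n) - 3) = ((3 + z)*z + z)*(-3 - 13*z + 40*n) = (z*(3 + z) + z)*(-3 - 13*z + 40*n) = (z + z*(3 + z))*(-3 - 13*z + 40*n))
a(-211, -54/295)/(-14473) = -211*(-12 - 55*(-211) - 13*(-211)**2 + 160*(-54/295) + 40*(-54/295)*(-211))/(-14473) = -211*(-12 + 11605 - 13*44521 + 160*(-54*1/295) + 40*(-54*1/295)*(-211))*(-1/14473) = -211*(-12 + 11605 - 578773 + 160*(-54/295) + 40*(-54/295)*(-211))*(-1/14473) = -211*(-12 + 11605 - 578773 - 1728/59 + 91152/59)*(-1/14473) = -211*(-33374196/59)*(-1/14473) = (7041955356/59)*(-1/14473) = -7041955356/853907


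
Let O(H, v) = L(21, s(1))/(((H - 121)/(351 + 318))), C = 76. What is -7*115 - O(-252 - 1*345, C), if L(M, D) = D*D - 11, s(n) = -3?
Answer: -289664/359 ≈ -806.86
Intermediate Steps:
L(M, D) = -11 + D**2 (L(M, D) = D**2 - 11 = -11 + D**2)
O(H, v) = -2/(-121/669 + H/669) (O(H, v) = (-11 + (-3)**2)/(((H - 121)/(351 + 318))) = (-11 + 9)/(((-121 + H)/669)) = -2*669/(-121 + H) = -2/(-121/669 + H/669))
-7*115 - O(-252 - 1*345, C) = -7*115 - (-1338)/(-121 + (-252 - 1*345)) = -805 - (-1338)/(-121 + (-252 - 345)) = -805 - (-1338)/(-121 - 597) = -805 - (-1338)/(-718) = -805 - (-1338)*(-1)/718 = -805 - 1*669/359 = -805 - 669/359 = -289664/359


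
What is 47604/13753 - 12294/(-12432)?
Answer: 126815385/28496216 ≈ 4.4503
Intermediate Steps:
47604/13753 - 12294/(-12432) = 47604*(1/13753) - 12294*(-1/12432) = 47604/13753 + 2049/2072 = 126815385/28496216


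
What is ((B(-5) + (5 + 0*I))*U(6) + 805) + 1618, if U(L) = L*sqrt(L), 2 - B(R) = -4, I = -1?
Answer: 2423 + 66*sqrt(6) ≈ 2584.7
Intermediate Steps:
B(R) = 6 (B(R) = 2 - 1*(-4) = 2 + 4 = 6)
U(L) = L**(3/2)
((B(-5) + (5 + 0*I))*U(6) + 805) + 1618 = ((6 + (5 + 0*(-1)))*6**(3/2) + 805) + 1618 = ((6 + (5 + 0))*(6*sqrt(6)) + 805) + 1618 = ((6 + 5)*(6*sqrt(6)) + 805) + 1618 = (11*(6*sqrt(6)) + 805) + 1618 = (66*sqrt(6) + 805) + 1618 = (805 + 66*sqrt(6)) + 1618 = 2423 + 66*sqrt(6)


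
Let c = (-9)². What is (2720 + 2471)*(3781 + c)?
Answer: 20047642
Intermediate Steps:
c = 81
(2720 + 2471)*(3781 + c) = (2720 + 2471)*(3781 + 81) = 5191*3862 = 20047642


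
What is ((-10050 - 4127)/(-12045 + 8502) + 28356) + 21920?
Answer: 178142045/3543 ≈ 50280.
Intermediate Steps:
((-10050 - 4127)/(-12045 + 8502) + 28356) + 21920 = (-14177/(-3543) + 28356) + 21920 = (-14177*(-1/3543) + 28356) + 21920 = (14177/3543 + 28356) + 21920 = 100479485/3543 + 21920 = 178142045/3543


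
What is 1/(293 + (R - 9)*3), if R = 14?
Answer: 1/308 ≈ 0.0032468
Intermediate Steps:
1/(293 + (R - 9)*3) = 1/(293 + (14 - 9)*3) = 1/(293 + 5*3) = 1/(293 + 15) = 1/308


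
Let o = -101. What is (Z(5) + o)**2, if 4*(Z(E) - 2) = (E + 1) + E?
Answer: 148225/16 ≈ 9264.1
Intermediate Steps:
Z(E) = 9/4 + E/2 (Z(E) = 2 + ((E + 1) + E)/4 = 2 + ((1 + E) + E)/4 = 2 + (1 + 2*E)/4 = 2 + (1/4 + E/2) = 9/4 + E/2)
(Z(5) + o)**2 = ((9/4 + (1/2)*5) - 101)**2 = ((9/4 + 5/2) - 101)**2 = (19/4 - 101)**2 = (-385/4)**2 = 148225/16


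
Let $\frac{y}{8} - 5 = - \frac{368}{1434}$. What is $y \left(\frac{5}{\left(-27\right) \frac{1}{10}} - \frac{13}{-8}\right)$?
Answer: $- \frac{166649}{19359} \approx -8.6084$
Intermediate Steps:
$y = \frac{27208}{717}$ ($y = 40 + 8 \left(- \frac{368}{1434}\right) = 40 + 8 \left(\left(-368\right) \frac{1}{1434}\right) = 40 + 8 \left(- \frac{184}{717}\right) = 40 - \frac{1472}{717} = \frac{27208}{717} \approx 37.947$)
$y \left(\frac{5}{\left(-27\right) \frac{1}{10}} - \frac{13}{-8}\right) = \frac{27208 \left(\frac{5}{\left(-27\right) \frac{1}{10}} - \frac{13}{-8}\right)}{717} = \frac{27208 \left(\frac{5}{\left(-27\right) \frac{1}{10}} - - \frac{13}{8}\right)}{717} = \frac{27208 \left(\frac{5}{- \frac{27}{10}} + \frac{13}{8}\right)}{717} = \frac{27208 \left(5 \left(- \frac{10}{27}\right) + \frac{13}{8}\right)}{717} = \frac{27208 \left(- \frac{50}{27} + \frac{13}{8}\right)}{717} = \frac{27208}{717} \left(- \frac{49}{216}\right) = - \frac{166649}{19359}$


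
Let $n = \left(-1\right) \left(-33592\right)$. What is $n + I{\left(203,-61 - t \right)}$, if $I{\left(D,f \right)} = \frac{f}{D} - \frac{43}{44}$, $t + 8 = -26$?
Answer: $\frac{300033827}{8932} \approx 33591.0$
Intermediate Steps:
$n = 33592$
$t = -34$ ($t = -8 - 26 = -34$)
$I{\left(D,f \right)} = - \frac{43}{44} + \frac{f}{D}$ ($I{\left(D,f \right)} = \frac{f}{D} - \frac{43}{44} = - \frac{43}{44} + \frac{f}{D}$)
$n + I{\left(203,-61 - t \right)} = 33592 - \left(\frac{43}{44} - \frac{-61 - -34}{203}\right) = 33592 - \left(\frac{43}{44} - \left(-61 + 34\right) \frac{1}{203}\right) = 33592 - \frac{9917}{8932} = \frac{300033827}{8932}$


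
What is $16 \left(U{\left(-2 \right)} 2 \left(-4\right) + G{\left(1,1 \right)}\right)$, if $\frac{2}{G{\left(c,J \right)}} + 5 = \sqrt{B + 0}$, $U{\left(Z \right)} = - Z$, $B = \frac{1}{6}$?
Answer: $- \frac{39104}{149} - \frac{32 \sqrt{6}}{149} \approx -262.97$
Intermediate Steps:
$B = \frac{1}{6} \approx 0.16667$
$G{\left(c,J \right)} = \frac{2}{-5 + \frac{\sqrt{6}}{6}}$ ($G{\left(c,J \right)} = \frac{2}{-5 + \sqrt{\frac{1}{6} + 0}} = \frac{2}{-5 + \sqrt{\frac{1}{6}}} = \frac{2}{-5 + \frac{\sqrt{6}}{6}}$)
$16 \left(U{\left(-2 \right)} 2 \left(-4\right) + G{\left(1,1 \right)}\right) = 16 \left(\left(-1\right) \left(-2\right) 2 \left(-4\right) - \left(\frac{60}{149} + \frac{2 \sqrt{6}}{149}\right)\right) = 16 \left(2 \left(-8\right) - \left(\frac{60}{149} + \frac{2 \sqrt{6}}{149}\right)\right) = 16 \left(-16 - \left(\frac{60}{149} + \frac{2 \sqrt{6}}{149}\right)\right) = 16 \left(- \frac{2444}{149} - \frac{2 \sqrt{6}}{149}\right) = - \frac{39104}{149} - \frac{32 \sqrt{6}}{149}$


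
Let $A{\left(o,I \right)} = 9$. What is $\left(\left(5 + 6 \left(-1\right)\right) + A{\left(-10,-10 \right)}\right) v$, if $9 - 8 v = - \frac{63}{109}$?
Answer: $\frac{1044}{109} \approx 9.578$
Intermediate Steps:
$v = \frac{261}{218}$ ($v = \frac{9}{8} - \frac{\left(-63\right) \frac{1}{109}}{8} = \frac{9}{8} - - \frac{63}{872} = \frac{9}{8} + \frac{63}{872} = \frac{261}{218} \approx 1.1972$)
$\left(\left(5 + 6 \left(-1\right)\right) + A{\left(-10,-10 \right)}\right) v = \left(\left(5 + 6 \left(-1\right)\right) + 9\right) \frac{261}{218} = \left(\left(5 - 6\right) + 9\right) \frac{261}{218} = \left(-1 + 9\right) \frac{261}{218} = 8 \cdot \frac{261}{218} = \frac{1044}{109}$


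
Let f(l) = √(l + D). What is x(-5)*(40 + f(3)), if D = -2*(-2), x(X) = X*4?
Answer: -800 - 20*√7 ≈ -852.92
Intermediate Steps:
x(X) = 4*X
D = 4
f(l) = √(4 + l) (f(l) = √(l + 4) = √(4 + l))
x(-5)*(40 + f(3)) = (4*(-5))*(40 + √(4 + 3)) = -20*(40 + √7) = -800 - 20*√7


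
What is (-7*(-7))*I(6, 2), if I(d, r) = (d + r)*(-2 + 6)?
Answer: 1568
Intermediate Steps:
I(d, r) = 4*d + 4*r (I(d, r) = (d + r)*4 = 4*d + 4*r)
(-7*(-7))*I(6, 2) = (-7*(-7))*(4*6 + 4*2) = 49*(24 + 8) = 49*32 = 1568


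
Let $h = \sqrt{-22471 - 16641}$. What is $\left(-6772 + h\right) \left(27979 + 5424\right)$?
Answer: $-226205116 + 66806 i \sqrt{9778} \approx -2.2621 \cdot 10^{8} + 6.606 \cdot 10^{6} i$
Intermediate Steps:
$h = 2 i \sqrt{9778}$ ($h = \sqrt{-39112} = 2 i \sqrt{9778} \approx 197.77 i$)
$\left(-6772 + h\right) \left(27979 + 5424\right) = \left(-6772 + 2 i \sqrt{9778}\right) \left(27979 + 5424\right) = \left(-6772 + 2 i \sqrt{9778}\right) 33403 = -226205116 + 66806 i \sqrt{9778}$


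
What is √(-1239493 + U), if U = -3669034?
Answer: I*√4908527 ≈ 2215.5*I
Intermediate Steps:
√(-1239493 + U) = √(-1239493 - 3669034) = √(-4908527) = I*√4908527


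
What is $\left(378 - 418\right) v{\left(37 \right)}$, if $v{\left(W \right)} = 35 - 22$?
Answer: $-520$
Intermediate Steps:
$v{\left(W \right)} = 13$ ($v{\left(W \right)} = 35 - 22 = 13$)
$\left(378 - 418\right) v{\left(37 \right)} = \left(378 - 418\right) 13 = \left(-40\right) 13 = -520$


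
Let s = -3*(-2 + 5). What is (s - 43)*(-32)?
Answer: 1664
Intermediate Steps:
s = -9 (s = -3*3 = -9)
(s - 43)*(-32) = (-9 - 43)*(-32) = -52*(-32) = 1664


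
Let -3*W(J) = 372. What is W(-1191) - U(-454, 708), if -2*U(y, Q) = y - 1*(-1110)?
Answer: 204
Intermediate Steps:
W(J) = -124 (W(J) = -⅓*372 = -124)
U(y, Q) = -555 - y/2 (U(y, Q) = -(y - 1*(-1110))/2 = -(y + 1110)/2 = -(1110 + y)/2 = -555 - y/2)
W(-1191) - U(-454, 708) = -124 - (-555 - ½*(-454)) = -124 - (-555 + 227) = -124 - 1*(-328) = -124 + 328 = 204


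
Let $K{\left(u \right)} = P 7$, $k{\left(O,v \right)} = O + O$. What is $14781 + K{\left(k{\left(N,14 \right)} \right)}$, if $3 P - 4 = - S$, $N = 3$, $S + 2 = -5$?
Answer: $\frac{44420}{3} \approx 14807.0$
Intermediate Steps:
$S = -7$ ($S = -2 - 5 = -7$)
$P = \frac{11}{3}$ ($P = \frac{4}{3} + \frac{\left(-1\right) \left(-7\right)}{3} = \frac{4}{3} + \frac{1}{3} \cdot 7 = \frac{4}{3} + \frac{7}{3} = \frac{11}{3} \approx 3.6667$)
$k{\left(O,v \right)} = 2 O$
$K{\left(u \right)} = \frac{77}{3}$ ($K{\left(u \right)} = \frac{11}{3} \cdot 7 = \frac{77}{3}$)
$14781 + K{\left(k{\left(N,14 \right)} \right)} = 14781 + \frac{77}{3} = \frac{44420}{3}$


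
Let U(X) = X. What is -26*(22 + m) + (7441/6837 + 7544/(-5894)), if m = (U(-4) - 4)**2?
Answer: -45056217341/20148639 ≈ -2236.2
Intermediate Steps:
m = 64 (m = (-4 - 4)**2 = (-8)**2 = 64)
-26*(22 + m) + (7441/6837 + 7544/(-5894)) = -26*(22 + 64) + (7441/6837 + 7544/(-5894)) = -26*86 + (7441*(1/6837) + 7544*(-1/5894)) = -2236 + (7441/6837 - 3772/2947) = -2236 - 3860537/20148639 = -45056217341/20148639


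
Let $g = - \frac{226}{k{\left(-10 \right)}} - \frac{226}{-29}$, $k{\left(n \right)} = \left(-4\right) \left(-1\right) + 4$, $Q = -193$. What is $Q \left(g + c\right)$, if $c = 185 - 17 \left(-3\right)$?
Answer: $- \frac{4825579}{116} \approx -41600.0$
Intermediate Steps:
$c = 236$ ($c = 185 - -51 = 185 + 51 = 236$)
$k{\left(n \right)} = 8$ ($k{\left(n \right)} = 4 + 4 = 8$)
$g = - \frac{2373}{116}$ ($g = - \frac{226}{8} - \frac{226}{-29} = \left(-226\right) \frac{1}{8} - - \frac{226}{29} = - \frac{113}{4} + \frac{226}{29} = - \frac{2373}{116} \approx -20.457$)
$Q \left(g + c\right) = - 193 \left(- \frac{2373}{116} + 236\right) = \left(-193\right) \frac{25003}{116} = - \frac{4825579}{116}$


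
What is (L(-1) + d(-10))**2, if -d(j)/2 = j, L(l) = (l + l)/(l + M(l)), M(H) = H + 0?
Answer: 441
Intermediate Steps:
M(H) = H
L(l) = 1 (L(l) = (l + l)/(l + l) = (2*l)/((2*l)) = (2*l)*(1/(2*l)) = 1)
d(j) = -2*j
(L(-1) + d(-10))**2 = (1 - 2*(-10))**2 = (1 + 20)**2 = 21**2 = 441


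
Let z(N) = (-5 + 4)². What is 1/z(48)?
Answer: 1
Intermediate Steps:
z(N) = 1 (z(N) = (-1)² = 1)
1/z(48) = 1/1 = 1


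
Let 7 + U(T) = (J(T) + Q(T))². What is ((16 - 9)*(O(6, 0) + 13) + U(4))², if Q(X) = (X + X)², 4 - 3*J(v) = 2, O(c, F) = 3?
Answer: 1488493561/81 ≈ 1.8376e+7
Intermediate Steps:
J(v) = ⅔ (J(v) = 4/3 - ⅓*2 = 4/3 - ⅔ = ⅔)
Q(X) = 4*X² (Q(X) = (2*X)² = 4*X²)
U(T) = -7 + (⅔ + 4*T²)²
((16 - 9)*(O(6, 0) + 13) + U(4))² = ((16 - 9)*(3 + 13) + (-7 + 4*(1 + 6*4²)²/9))² = (7*16 + (-7 + 4*(1 + 6*16)²/9))² = (112 + (-7 + 4*(1 + 96)²/9))² = (112 + (-7 + (4/9)*97²))² = (112 + (-7 + (4/9)*9409))² = (112 + (-7 + 37636/9))² = (112 + 37573/9)² = (38581/9)² = 1488493561/81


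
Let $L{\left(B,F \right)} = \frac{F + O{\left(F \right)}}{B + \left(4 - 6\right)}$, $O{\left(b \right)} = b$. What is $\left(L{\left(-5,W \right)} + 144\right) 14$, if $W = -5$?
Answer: $2036$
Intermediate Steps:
$L{\left(B,F \right)} = \frac{2 F}{-2 + B}$ ($L{\left(B,F \right)} = \frac{F + F}{B + \left(4 - 6\right)} = \frac{2 F}{B + \left(4 - 6\right)} = \frac{2 F}{B - 2} = \frac{2 F}{-2 + B}$)
$\left(L{\left(-5,W \right)} + 144\right) 14 = \left(2 \left(-5\right) \frac{1}{-2 - 5} + 144\right) 14 = \left(2 \left(-5\right) \frac{1}{-7} + 144\right) 14 = \left(2 \left(-5\right) \left(- \frac{1}{7}\right) + 144\right) 14 = \left(\frac{10}{7} + 144\right) 14 = \frac{1018}{7} \cdot 14 = 2036$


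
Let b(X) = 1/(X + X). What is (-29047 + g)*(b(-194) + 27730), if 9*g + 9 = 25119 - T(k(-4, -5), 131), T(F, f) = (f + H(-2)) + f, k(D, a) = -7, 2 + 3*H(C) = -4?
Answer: -282816160883/388 ≈ -7.2891e+8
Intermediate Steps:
H(C) = -2 (H(C) = -2/3 + (1/3)*(-4) = -2/3 - 4/3 = -2)
T(F, f) = -2 + 2*f (T(F, f) = (f - 2) + f = (-2 + f) + f = -2 + 2*f)
b(X) = 1/(2*X)
g = 24850/9 (g = -1 + (25119 - (-2 + 2*131))/9 = -1 + (25119 - (-2 + 262))/9 = -1 + (25119 - 1*260)/9 = -1 + (25119 - 260)/9 = -1 + (1/9)*24859 = -1 + 24859/9 = 24850/9 ≈ 2761.1)
(-29047 + g)*(b(-194) + 27730) = (-29047 + 24850/9)*((1/2)/(-194) + 27730) = -236573*((1/2)*(-1/194) + 27730)/9 = -236573*(-1/388 + 27730)/9 = -236573/9*10759239/388 = -282816160883/388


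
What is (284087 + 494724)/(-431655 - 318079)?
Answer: -778811/749734 ≈ -1.0388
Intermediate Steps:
(284087 + 494724)/(-431655 - 318079) = 778811/(-749734) = 778811*(-1/749734) = -778811/749734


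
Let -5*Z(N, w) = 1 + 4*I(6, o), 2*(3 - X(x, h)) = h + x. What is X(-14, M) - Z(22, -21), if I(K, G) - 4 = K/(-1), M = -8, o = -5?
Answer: 63/5 ≈ 12.600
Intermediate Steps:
X(x, h) = 3 - h/2 - x/2 (X(x, h) = 3 - (h + x)/2 = 3 + (-h/2 - x/2) = 3 - h/2 - x/2)
I(K, G) = 4 - K (I(K, G) = 4 + K/(-1) = 4 + K*(-1) = 4 - K)
Z(N, w) = 7/5 (Z(N, w) = -(1 + 4*(4 - 1*6))/5 = -(1 + 4*(4 - 6))/5 = -(1 + 4*(-2))/5 = -(1 - 8)/5 = -1/5*(-7) = 7/5)
X(-14, M) - Z(22, -21) = (3 - 1/2*(-8) - 1/2*(-14)) - 1*7/5 = (3 + 4 + 7) - 7/5 = 14 - 7/5 = 63/5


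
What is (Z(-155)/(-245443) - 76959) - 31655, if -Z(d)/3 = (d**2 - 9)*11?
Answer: -2423432134/22313 ≈ -1.0861e+5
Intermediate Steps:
Z(d) = 297 - 33*d**2 (Z(d) = -3*(d**2 - 9)*11 = -3*(-9 + d**2)*11 = -3*(-99 + 11*d**2) = 297 - 33*d**2)
(Z(-155)/(-245443) - 76959) - 31655 = ((297 - 33*(-155)**2)/(-245443) - 76959) - 31655 = ((297 - 33*24025)*(-1/245443) - 76959) - 31655 = ((297 - 792825)*(-1/245443) - 76959) - 31655 = (-792528*(-1/245443) - 76959) - 31655 = (72048/22313 - 76959) - 31655 = -1717114119/22313 - 31655 = -2423432134/22313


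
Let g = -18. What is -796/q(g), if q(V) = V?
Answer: 398/9 ≈ 44.222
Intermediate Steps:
-796/q(g) = -796/(-18) = -796*(-1/18) = 398/9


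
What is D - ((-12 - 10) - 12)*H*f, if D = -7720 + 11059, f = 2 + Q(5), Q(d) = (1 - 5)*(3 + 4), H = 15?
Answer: -9921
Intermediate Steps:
Q(d) = -28 (Q(d) = -4*7 = -28)
f = -26 (f = 2 - 28 = -26)
D = 3339
D - ((-12 - 10) - 12)*H*f = 3339 - ((-12 - 10) - 12)*15*(-26) = 3339 - (-22 - 12)*15*(-26) = 3339 - (-34*15)*(-26) = 3339 - (-510)*(-26) = 3339 - 1*13260 = 3339 - 13260 = -9921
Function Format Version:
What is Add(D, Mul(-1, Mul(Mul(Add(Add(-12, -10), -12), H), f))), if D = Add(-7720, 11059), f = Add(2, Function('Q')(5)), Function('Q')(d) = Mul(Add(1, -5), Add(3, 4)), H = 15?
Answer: -9921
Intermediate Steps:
Function('Q')(d) = -28 (Function('Q')(d) = Mul(-4, 7) = -28)
f = -26 (f = Add(2, -28) = -26)
D = 3339
Add(D, Mul(-1, Mul(Mul(Add(Add(-12, -10), -12), H), f))) = Add(3339, Mul(-1, Mul(Mul(Add(Add(-12, -10), -12), 15), -26))) = Add(3339, Mul(-1, Mul(Mul(Add(-22, -12), 15), -26))) = Add(3339, Mul(-1, Mul(Mul(-34, 15), -26))) = Add(3339, Mul(-1, Mul(-510, -26))) = Add(3339, Mul(-1, 13260)) = Add(3339, -13260) = -9921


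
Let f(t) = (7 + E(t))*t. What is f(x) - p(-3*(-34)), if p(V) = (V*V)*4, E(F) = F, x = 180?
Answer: -7956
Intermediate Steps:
p(V) = 4*V² (p(V) = V²*4 = 4*V²)
f(t) = t*(7 + t) (f(t) = (7 + t)*t = t*(7 + t))
f(x) - p(-3*(-34)) = 180*(7 + 180) - 4*(-3*(-34))² = 180*187 - 4*102² = 33660 - 4*10404 = 33660 - 1*41616 = 33660 - 41616 = -7956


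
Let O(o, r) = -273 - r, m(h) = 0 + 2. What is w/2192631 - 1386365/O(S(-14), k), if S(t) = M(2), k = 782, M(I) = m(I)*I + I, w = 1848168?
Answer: 28968920891/22030721 ≈ 1314.9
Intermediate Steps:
m(h) = 2
M(I) = 3*I (M(I) = 2*I + I = 3*I)
S(t) = 6 (S(t) = 3*2 = 6)
w/2192631 - 1386365/O(S(-14), k) = 1848168/2192631 - 1386365/(-273 - 1*782) = 1848168*(1/2192631) - 1386365/(-273 - 782) = 88008/104411 - 1386365/(-1055) = 88008/104411 - 1386365*(-1/1055) = 88008/104411 + 277273/211 = 28968920891/22030721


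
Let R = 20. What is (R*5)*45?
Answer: 4500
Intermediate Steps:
(R*5)*45 = (20*5)*45 = 100*45 = 4500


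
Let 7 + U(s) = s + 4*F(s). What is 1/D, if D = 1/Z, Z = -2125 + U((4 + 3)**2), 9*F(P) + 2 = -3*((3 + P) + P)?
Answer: -19967/9 ≈ -2218.6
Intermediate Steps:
F(P) = -11/9 - 2*P/3 (F(P) = -2/9 + (-3*((3 + P) + P))/9 = -2/9 + (-3*(3 + 2*P))/9 = -2/9 + (-9 - 6*P)/9 = -2/9 + (-1 - 2*P/3) = -11/9 - 2*P/3)
U(s) = -107/9 - 5*s/3 (U(s) = -7 + (s + 4*(-11/9 - 2*s/3)) = -7 + (s + (-44/9 - 8*s/3)) = -7 + (-44/9 - 5*s/3) = -107/9 - 5*s/3)
Z = -19967/9 (Z = -2125 + (-107/9 - 5*(4 + 3)**2/3) = -2125 + (-107/9 - 5/3*7**2) = -2125 + (-107/9 - 5/3*49) = -2125 + (-107/9 - 245/3) = -2125 - 842/9 = -19967/9 ≈ -2218.6)
D = -9/19967 (D = 1/(-19967/9) = -9/19967 ≈ -0.00045074)
1/D = 1/(-9/19967) = -19967/9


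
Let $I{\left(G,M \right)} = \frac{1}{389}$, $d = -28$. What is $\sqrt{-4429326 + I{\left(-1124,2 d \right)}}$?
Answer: $\frac{i \sqrt{670250039257}}{389} \approx 2104.6 i$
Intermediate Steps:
$I{\left(G,M \right)} = \frac{1}{389}$
$\sqrt{-4429326 + I{\left(-1124,2 d \right)}} = \sqrt{-4429326 + \frac{1}{389}} = \sqrt{- \frac{1723007813}{389}} = \frac{i \sqrt{670250039257}}{389}$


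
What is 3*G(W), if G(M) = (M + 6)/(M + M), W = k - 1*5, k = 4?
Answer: -15/2 ≈ -7.5000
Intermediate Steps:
W = -1 (W = 4 - 1*5 = 4 - 5 = -1)
G(M) = (6 + M)/(2*M) (G(M) = (6 + M)/((2*M)) = (6 + M)*(1/(2*M)) = (6 + M)/(2*M))
3*G(W) = 3*((1/2)*(6 - 1)/(-1)) = 3*((1/2)*(-1)*5) = 3*(-5/2) = -15/2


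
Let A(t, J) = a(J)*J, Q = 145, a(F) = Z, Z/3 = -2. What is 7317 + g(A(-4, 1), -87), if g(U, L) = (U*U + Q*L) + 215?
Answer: -5047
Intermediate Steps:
Z = -6 (Z = 3*(-2) = -6)
a(F) = -6
A(t, J) = -6*J
g(U, L) = 215 + U**2 + 145*L (g(U, L) = (U*U + 145*L) + 215 = (U**2 + 145*L) + 215 = 215 + U**2 + 145*L)
7317 + g(A(-4, 1), -87) = 7317 + (215 + (-6*1)**2 + 145*(-87)) = 7317 + (215 + (-6)**2 - 12615) = 7317 + (215 + 36 - 12615) = 7317 - 12364 = -5047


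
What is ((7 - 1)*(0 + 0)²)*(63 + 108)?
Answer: 0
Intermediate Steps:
((7 - 1)*(0 + 0)²)*(63 + 108) = (6*0²)*171 = (6*0)*171 = 0*171 = 0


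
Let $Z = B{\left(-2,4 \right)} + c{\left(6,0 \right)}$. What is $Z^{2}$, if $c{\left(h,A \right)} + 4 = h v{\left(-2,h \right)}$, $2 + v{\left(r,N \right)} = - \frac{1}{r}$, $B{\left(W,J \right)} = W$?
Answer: $225$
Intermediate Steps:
$v{\left(r,N \right)} = -2 - \frac{1}{r}$
$c{\left(h,A \right)} = -4 - \frac{3 h}{2}$ ($c{\left(h,A \right)} = -4 + h \left(-2 - \frac{1}{-2}\right) = -4 + h \left(-2 - - \frac{1}{2}\right) = -4 + h \left(-2 + \frac{1}{2}\right) = -4 + h \left(- \frac{3}{2}\right) = -4 - \frac{3 h}{2}$)
$Z = -15$ ($Z = -2 - 13 = -15$)
$Z^{2} = \left(-15\right)^{2} = 225$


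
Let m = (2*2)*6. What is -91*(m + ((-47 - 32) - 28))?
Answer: 7553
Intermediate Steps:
m = 24 (m = 4*6 = 24)
-91*(m + ((-47 - 32) - 28)) = -91*(24 + ((-47 - 32) - 28)) = -91*(24 + (-79 - 28)) = -91*(24 - 107) = -91*(-83) = 7553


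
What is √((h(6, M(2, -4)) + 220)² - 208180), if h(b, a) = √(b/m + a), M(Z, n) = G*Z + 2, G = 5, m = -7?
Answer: √(-10200820 + (1540 + √546)²)/7 ≈ 397.87*I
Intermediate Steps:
M(Z, n) = 2 + 5*Z (M(Z, n) = 5*Z + 2 = 2 + 5*Z)
h(b, a) = √(a - b/7) (h(b, a) = √(b/(-7) + a) = √(b*(-⅐) + a) = √(-b/7 + a) = √(a - b/7))
√((h(6, M(2, -4)) + 220)² - 208180) = √((√(-7*6 + 49*(2 + 5*2))/7 + 220)² - 208180) = √((√(-42 + 49*(2 + 10))/7 + 220)² - 208180) = √((√(-42 + 49*12)/7 + 220)² - 208180) = √((√(-42 + 588)/7 + 220)² - 208180) = √((√546/7 + 220)² - 208180) = √((220 + √546/7)² - 208180) = √(-208180 + (220 + √546/7)²)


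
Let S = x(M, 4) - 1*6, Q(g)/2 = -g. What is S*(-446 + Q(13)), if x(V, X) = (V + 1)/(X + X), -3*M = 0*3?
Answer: 2773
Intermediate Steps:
M = 0 (M = -0*3 = -⅓*0 = 0)
Q(g) = -2*g (Q(g) = 2*(-g) = -2*g)
x(V, X) = (1 + V)/(2*X) (x(V, X) = (1 + V)/((2*X)) = (1 + V)*(1/(2*X)) = (1 + V)/(2*X))
S = -47/8 (S = (½)*(1 + 0)/4 - 1*6 = (½)*(¼)*1 - 6 = ⅛ - 6 = -47/8 ≈ -5.8750)
S*(-446 + Q(13)) = -47*(-446 - 2*13)/8 = -47*(-446 - 26)/8 = -47/8*(-472) = 2773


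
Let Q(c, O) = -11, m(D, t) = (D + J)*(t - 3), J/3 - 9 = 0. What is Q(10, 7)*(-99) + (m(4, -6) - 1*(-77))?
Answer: 887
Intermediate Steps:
J = 27 (J = 27 + 3*0 = 27 + 0 = 27)
m(D, t) = (-3 + t)*(27 + D) (m(D, t) = (D + 27)*(t - 3) = (27 + D)*(-3 + t) = (-3 + t)*(27 + D))
Q(10, 7)*(-99) + (m(4, -6) - 1*(-77)) = -11*(-99) + ((-81 - 3*4 + 27*(-6) + 4*(-6)) - 1*(-77)) = 1089 + ((-81 - 12 - 162 - 24) + 77) = 1089 + (-279 + 77) = 1089 - 202 = 887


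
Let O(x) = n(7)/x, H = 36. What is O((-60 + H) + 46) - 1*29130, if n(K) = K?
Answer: -640853/22 ≈ -29130.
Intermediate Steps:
O(x) = 7/x
O((-60 + H) + 46) - 1*29130 = 7/((-60 + 36) + 46) - 1*29130 = 7/(-24 + 46) - 29130 = 7/22 - 29130 = -640853/22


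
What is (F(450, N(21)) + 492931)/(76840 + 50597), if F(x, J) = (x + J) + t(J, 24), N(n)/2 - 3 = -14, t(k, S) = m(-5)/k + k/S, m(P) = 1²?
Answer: 65123261/16821684 ≈ 3.8714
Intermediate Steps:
m(P) = 1
t(k, S) = 1/k + k/S
N(n) = -22 (N(n) = 6 + 2*(-14) = 6 - 28 = -22)
F(x, J) = x + 1/J + 25*J/24 (F(x, J) = (x + J) + (1/J + J/24) = (J + x) + (1/J + J*(1/24)) = (J + x) + (1/J + J/24) = x + 1/J + 25*J/24)
(F(450, N(21)) + 492931)/(76840 + 50597) = ((450 + 1/(-22) + (25/24)*(-22)) + 492931)/(76840 + 50597) = ((450 - 1/22 - 275/12) + 492931)/127437 = (56369/132 + 492931)*(1/127437) = (65123261/132)*(1/127437) = 65123261/16821684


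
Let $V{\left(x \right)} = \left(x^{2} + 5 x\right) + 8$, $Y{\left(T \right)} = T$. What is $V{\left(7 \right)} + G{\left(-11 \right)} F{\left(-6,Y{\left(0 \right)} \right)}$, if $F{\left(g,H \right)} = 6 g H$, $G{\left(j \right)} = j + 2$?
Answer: $92$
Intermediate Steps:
$G{\left(j \right)} = 2 + j$
$F{\left(g,H \right)} = 6 H g$
$V{\left(x \right)} = 8 + x^{2} + 5 x$
$V{\left(7 \right)} + G{\left(-11 \right)} F{\left(-6,Y{\left(0 \right)} \right)} = \left(8 + 7^{2} + 5 \cdot 7\right) + \left(2 - 11\right) 6 \cdot 0 \left(-6\right) = \left(8 + 49 + 35\right) - 0 = 92 + 0 = 92$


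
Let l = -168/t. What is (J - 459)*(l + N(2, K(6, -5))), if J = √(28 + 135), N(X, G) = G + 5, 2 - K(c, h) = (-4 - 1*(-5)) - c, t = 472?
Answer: -315333/59 + 687*√163/59 ≈ -5196.0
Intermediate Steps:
K(c, h) = 1 + c (K(c, h) = 2 - ((-4 - 1*(-5)) - c) = 2 - ((-4 + 5) - c) = 2 - (1 - c) = 2 + (-1 + c) = 1 + c)
l = -21/59 (l = -168/472 = -168*1/472 = -21/59 ≈ -0.35593)
N(X, G) = 5 + G
J = √163 ≈ 12.767
(J - 459)*(l + N(2, K(6, -5))) = (√163 - 459)*(-21/59 + (5 + (1 + 6))) = (-459 + √163)*(-21/59 + (5 + 7)) = (-459 + √163)*(-21/59 + 12) = (-459 + √163)*(687/59) = -315333/59 + 687*√163/59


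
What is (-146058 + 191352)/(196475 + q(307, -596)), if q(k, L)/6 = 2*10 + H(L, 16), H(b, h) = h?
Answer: 45294/196691 ≈ 0.23028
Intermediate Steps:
q(k, L) = 216 (q(k, L) = 6*(2*10 + 16) = 6*(20 + 16) = 6*36 = 216)
(-146058 + 191352)/(196475 + q(307, -596)) = (-146058 + 191352)/(196475 + 216) = 45294/196691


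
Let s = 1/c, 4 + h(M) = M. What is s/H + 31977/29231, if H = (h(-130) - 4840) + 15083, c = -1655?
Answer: 534987811684/489046176245 ≈ 1.0939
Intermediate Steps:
h(M) = -4 + M
s = -1/1655 (s = 1/(-1655) = -1/1655 ≈ -0.00060423)
H = 10109 (H = ((-4 - 130) - 4840) + 15083 = (-134 - 4840) + 15083 = -4974 + 15083 = 10109)
s/H + 31977/29231 = -1/1655/10109 + 31977/29231 = -1/1655*1/10109 + 31977*(1/29231) = -1/16730395 + 31977/29231 = 534987811684/489046176245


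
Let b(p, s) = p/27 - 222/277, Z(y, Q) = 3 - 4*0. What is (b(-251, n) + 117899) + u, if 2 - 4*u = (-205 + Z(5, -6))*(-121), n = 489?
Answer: 835994410/7479 ≈ 1.1178e+5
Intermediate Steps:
Z(y, Q) = 3 (Z(y, Q) = 3 + 0 = 3)
b(p, s) = -222/277 + p/27 (b(p, s) = p*(1/27) - 222*1/277 = p/27 - 222/277 = -222/277 + p/27)
u = -6110 (u = ½ - (-205 + 3)*(-121)/4 = ½ - (-101)*(-121)/2 = ½ - ¼*24442 = ½ - 12221/2 = -6110)
(b(-251, n) + 117899) + u = ((-222/277 + (1/27)*(-251)) + 117899) - 6110 = ((-222/277 - 251/27) + 117899) - 6110 = (-75521/7479 + 117899) - 6110 = 881691100/7479 - 6110 = 835994410/7479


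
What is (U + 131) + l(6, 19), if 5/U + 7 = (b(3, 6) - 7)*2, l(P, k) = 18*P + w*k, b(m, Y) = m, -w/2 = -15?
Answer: 2426/3 ≈ 808.67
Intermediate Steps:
w = 30 (w = -2*(-15) = 30)
l(P, k) = 18*P + 30*k
U = -⅓ (U = 5/(-7 + (3 - 7)*2) = 5/(-7 - 4*2) = 5/(-7 - 8) = 5/(-15) = 5*(-1/15) = -⅓ ≈ -0.33333)
(U + 131) + l(6, 19) = (-⅓ + 131) + (18*6 + 30*19) = 392/3 + (108 + 570) = 392/3 + 678 = 2426/3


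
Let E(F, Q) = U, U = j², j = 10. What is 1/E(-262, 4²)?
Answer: 1/100 ≈ 0.010000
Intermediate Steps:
U = 100 (U = 10² = 100)
E(F, Q) = 100
1/E(-262, 4²) = 1/100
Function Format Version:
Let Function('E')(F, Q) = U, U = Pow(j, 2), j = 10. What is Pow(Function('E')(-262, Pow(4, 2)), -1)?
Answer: Rational(1, 100) ≈ 0.010000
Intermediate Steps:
U = 100 (U = Pow(10, 2) = 100)
Function('E')(F, Q) = 100
Pow(Function('E')(-262, Pow(4, 2)), -1) = Pow(100, -1) = Rational(1, 100)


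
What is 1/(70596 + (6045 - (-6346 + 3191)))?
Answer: 1/79796 ≈ 1.2532e-5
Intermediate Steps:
1/(70596 + (6045 - (-6346 + 3191))) = 1/(70596 + (6045 - 1*(-3155))) = 1/(70596 + (6045 + 3155)) = 1/(70596 + 9200) = 1/79796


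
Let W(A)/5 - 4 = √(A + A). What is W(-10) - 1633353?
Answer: -1633333 + 10*I*√5 ≈ -1.6333e+6 + 22.361*I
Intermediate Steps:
W(A) = 20 + 5*√2*√A (W(A) = 20 + 5*√(A + A) = 20 + 5*√(2*A) = 20 + 5*(√2*√A) = 20 + 5*√2*√A)
W(-10) - 1633353 = (20 + 5*√2*√(-10)) - 1633353 = (20 + 5*√2*(I*√10)) - 1633353 = (20 + 10*I*√5) - 1633353 = -1633333 + 10*I*√5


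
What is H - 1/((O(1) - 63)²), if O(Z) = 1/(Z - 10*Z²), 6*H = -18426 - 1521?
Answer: -1072563569/322624 ≈ -3324.5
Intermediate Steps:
H = -6649/2 (H = (-18426 - 1521)/6 = (⅙)*(-19947) = -6649/2 ≈ -3324.5)
H - 1/((O(1) - 63)²) = -6649/2 - 1/((-1/(1*(-1 + 10*1)) - 63)²) = -6649/2 - 1/((-1*1/(-1 + 10) - 63)²) = -6649/2 - 1/((-1*1/9 - 63)²) = -6649/2 - 1/((-1*1*⅑ - 63)²) = -6649/2 - 1/((-⅑ - 63)²) = -6649/2 - 1/((-568/9)²) = -6649/2 - 1/322624/81 = -6649/2 - 1*81/322624 = -6649/2 - 81/322624 = -1072563569/322624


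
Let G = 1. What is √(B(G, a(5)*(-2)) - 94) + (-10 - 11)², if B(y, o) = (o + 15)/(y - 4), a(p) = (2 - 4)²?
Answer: 441 + 17*I*√3/3 ≈ 441.0 + 9.815*I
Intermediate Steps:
a(p) = 4 (a(p) = (-2)² = 4)
B(y, o) = (15 + o)/(-4 + y)
√(B(G, a(5)*(-2)) - 94) + (-10 - 11)² = √((15 + 4*(-2))/(-4 + 1) - 94) + (-10 - 11)² = √((15 - 8)/(-3) - 94) + (-21)² = √(-⅓*7 - 94) + 441 = √(-7/3 - 94) + 441 = √(-289/3) + 441 = 17*I*√3/3 + 441 = 441 + 17*I*√3/3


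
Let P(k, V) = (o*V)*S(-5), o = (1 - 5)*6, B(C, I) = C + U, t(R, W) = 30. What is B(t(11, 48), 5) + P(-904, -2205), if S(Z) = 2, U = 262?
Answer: 106132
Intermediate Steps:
B(C, I) = 262 + C (B(C, I) = C + 262 = 262 + C)
o = -24 (o = -4*6 = -24)
P(k, V) = -48*V (P(k, V) = -24*V*2 = -48*V)
B(t(11, 48), 5) + P(-904, -2205) = (262 + 30) - 48*(-2205) = 292 + 105840 = 106132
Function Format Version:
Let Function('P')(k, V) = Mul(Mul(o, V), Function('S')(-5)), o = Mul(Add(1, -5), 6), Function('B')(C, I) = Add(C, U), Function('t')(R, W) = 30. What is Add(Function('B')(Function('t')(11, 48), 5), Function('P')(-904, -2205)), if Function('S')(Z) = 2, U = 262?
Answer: 106132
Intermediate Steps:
Function('B')(C, I) = Add(262, C) (Function('B')(C, I) = Add(C, 262) = Add(262, C))
o = -24 (o = Mul(-4, 6) = -24)
Function('P')(k, V) = Mul(-48, V) (Function('P')(k, V) = Mul(Mul(-24, V), 2) = Mul(-48, V))
Add(Function('B')(Function('t')(11, 48), 5), Function('P')(-904, -2205)) = Add(Add(262, 30), Mul(-48, -2205)) = Add(292, 105840) = 106132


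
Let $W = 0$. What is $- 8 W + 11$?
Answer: $11$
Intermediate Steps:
$- 8 W + 11 = \left(-8\right) 0 + 11 = 0 + 11 = 11$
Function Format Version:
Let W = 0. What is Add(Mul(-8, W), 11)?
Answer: 11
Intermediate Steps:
Add(Mul(-8, W), 11) = Add(Mul(-8, 0), 11) = Add(0, 11) = 11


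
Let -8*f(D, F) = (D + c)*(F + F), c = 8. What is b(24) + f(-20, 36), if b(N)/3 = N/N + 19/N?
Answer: 907/8 ≈ 113.38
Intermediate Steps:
b(N) = 3 + 57/N (b(N) = 3*(N/N + 19/N) = 3*(1 + 19/N) = 3 + 57/N)
f(D, F) = -F*(8 + D)/4 (f(D, F) = -(D + 8)*(F + F)/8 = -(8 + D)*2*F/8 = -F*(8 + D)/4)
b(24) + f(-20, 36) = (3 + 57/24) - 1/4*36*(8 - 20) = (3 + 57*(1/24)) - 1/4*36*(-12) = (3 + 19/8) + 108 = 43/8 + 108 = 907/8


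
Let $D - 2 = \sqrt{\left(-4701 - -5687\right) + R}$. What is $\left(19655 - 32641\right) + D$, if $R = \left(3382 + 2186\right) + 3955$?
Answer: $-12984 + \sqrt{10509} \approx -12881.0$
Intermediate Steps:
$R = 9523$ ($R = 5568 + 3955 = 9523$)
$D = 2 + \sqrt{10509}$ ($D = 2 + \sqrt{\left(-4701 - -5687\right) + 9523} = 2 + \sqrt{\left(-4701 + 5687\right) + 9523} = 2 + \sqrt{986 + 9523} = 2 + \sqrt{10509} \approx 104.51$)
$\left(19655 - 32641\right) + D = \left(19655 - 32641\right) + \left(2 + \sqrt{10509}\right) = -12986 + \left(2 + \sqrt{10509}\right) = -12984 + \sqrt{10509}$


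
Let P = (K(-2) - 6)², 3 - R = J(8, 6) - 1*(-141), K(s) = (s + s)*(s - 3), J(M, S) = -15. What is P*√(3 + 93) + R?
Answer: -123 + 784*√6 ≈ 1797.4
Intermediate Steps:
K(s) = 2*s*(-3 + s) (K(s) = (2*s)*(-3 + s) = 2*s*(-3 + s))
R = -123 (R = 3 - (-15 - 1*(-141)) = 3 - (-15 + 141) = 3 - 1*126 = 3 - 126 = -123)
P = 196 (P = (2*(-2)*(-3 - 2) - 6)² = (2*(-2)*(-5) - 6)² = (20 - 6)² = 14² = 196)
P*√(3 + 93) + R = 196*√(3 + 93) - 123 = 196*√96 - 123 = 196*(4*√6) - 123 = 784*√6 - 123 = -123 + 784*√6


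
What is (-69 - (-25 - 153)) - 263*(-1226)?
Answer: 322547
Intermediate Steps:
(-69 - (-25 - 153)) - 263*(-1226) = (-69 - 1*(-178)) + 322438 = (-69 + 178) + 322438 = 109 + 322438 = 322547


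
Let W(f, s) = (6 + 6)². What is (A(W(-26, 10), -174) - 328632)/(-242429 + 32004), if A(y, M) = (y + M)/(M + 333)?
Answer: 17417506/11152525 ≈ 1.5618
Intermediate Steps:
W(f, s) = 144 (W(f, s) = 12² = 144)
A(y, M) = (M + y)/(333 + M)
(A(W(-26, 10), -174) - 328632)/(-242429 + 32004) = ((-174 + 144)/(333 - 174) - 328632)/(-242429 + 32004) = (-30/159 - 328632)/(-210425) = ((1/159)*(-30) - 328632)*(-1/210425) = (-10/53 - 328632)*(-1/210425) = -17417506/53*(-1/210425) = 17417506/11152525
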